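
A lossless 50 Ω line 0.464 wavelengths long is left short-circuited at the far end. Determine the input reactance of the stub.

X_in ≈ -11.5 Ω (capacitive)

βl = 2π × 0.464 = 167°
tan(βl) = -0.23
For a short-circuited stub, Z_in = jZ_0·tan(βl)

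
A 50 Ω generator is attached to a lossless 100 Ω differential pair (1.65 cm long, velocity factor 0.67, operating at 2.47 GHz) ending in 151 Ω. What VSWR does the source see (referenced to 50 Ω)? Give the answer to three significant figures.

λ = v/f = 0.67·c / 2.47 GHz = 0.0814 m
βl = 2π·l/λ = 2π × 0.203 = 73°
tan(βl) = 3.27
Z_in = Z_0·(Z_L + jZ_0·tanβl)/(Z_0 + jZ_L·tanβl) = 69.6 − j16.5 Ω
Γ_s = (Z_in − Z_s)/(Z_in + Z_s) = (19.6 − j16.5)/(120 − j16.5), |Γ_s| = 0.212
VSWR = (1 + |Γ_s|)/(1 − |Γ_s|)

VSWR ≈ 1.54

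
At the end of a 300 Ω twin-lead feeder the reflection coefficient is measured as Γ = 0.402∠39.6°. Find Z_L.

Z_L = Z_0·(1 + Γ)/(1 − Γ) = 300·(1.31 + j0.256)/(0.69 − j0.256)

Z_L ≈ 464 + j284 Ω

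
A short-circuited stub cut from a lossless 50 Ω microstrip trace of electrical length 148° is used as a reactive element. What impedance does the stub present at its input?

tan(βl) = -0.625
For a short-circuited stub, Z_in = jZ_0·tan(βl)

Z_in ≈ −j31.2 Ω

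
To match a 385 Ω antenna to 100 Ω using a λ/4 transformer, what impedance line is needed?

Z_qwt ≈ 196 Ω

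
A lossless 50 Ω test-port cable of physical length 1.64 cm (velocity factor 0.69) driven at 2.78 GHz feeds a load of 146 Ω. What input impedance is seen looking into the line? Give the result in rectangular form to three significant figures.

λ = v/f = 0.69·c / 2.78 GHz = 0.0745 m
βl = 2π·l/λ = 2π × 0.22 = 79.3°
tan(βl) = tan(79.3°) = 5.29
Z_in = Z_0·(Z_L + jZ_0·tanβl)/(Z_0 + jZ_L·tanβl)
     = 50·(146 + j264)/(50 + j772)

Z_in ≈ 17.7 − j8.31 Ω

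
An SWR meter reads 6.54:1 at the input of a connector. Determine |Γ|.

|Γ| = (S − 1)/(S + 1) = (6.54 − 1)/(6.54 + 1) = 5.54/7.54

|Γ| ≈ 0.735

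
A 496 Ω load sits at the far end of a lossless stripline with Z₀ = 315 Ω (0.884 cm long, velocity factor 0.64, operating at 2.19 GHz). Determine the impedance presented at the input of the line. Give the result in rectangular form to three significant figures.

λ = v/f = 0.64·c / 2.19 GHz = 0.0877 m
βl = 2π·l/λ = 2π × 0.101 = 36.3°
tan(βl) = tan(36.3°) = 0.735
Z_in = Z_0·(Z_L + jZ_0·tanβl)/(Z_0 + jZ_L·tanβl)
     = 315·(496 + j231)/(315 + j364)

Z_in ≈ 327 − j146 Ω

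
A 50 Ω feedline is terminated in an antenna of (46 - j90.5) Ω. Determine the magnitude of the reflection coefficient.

|Γ| ≈ 0.687

Γ = (Z_L − Z_0)/(Z_L + Z_0) = (-4 − j90.5)/(96 − j90.5)
|Γ| = 90.6/132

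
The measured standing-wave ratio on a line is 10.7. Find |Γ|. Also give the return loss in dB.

|Γ| = (S − 1)/(S + 1) = (10.7 − 1)/(10.7 + 1) = 9.7/11.7
RL = −20·log₁₀|Γ| = −20·log₁₀(0.829)

|Γ| ≈ 0.829; return loss ≈ 1.63 dB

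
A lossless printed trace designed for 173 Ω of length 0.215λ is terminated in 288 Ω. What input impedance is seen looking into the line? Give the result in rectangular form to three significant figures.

Z_in ≈ 107 − j24.3 Ω

βl = 2π × 0.215 = 77.4°
tan(βl) = tan(77.4°) = 4.47
Z_in = Z_0·(Z_L + jZ_0·tanβl)/(Z_0 + jZ_L·tanβl)
     = 173·(288 + j774)/(173 + j1290)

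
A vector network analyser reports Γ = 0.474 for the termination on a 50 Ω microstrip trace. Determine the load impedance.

Z_L = Z_0·(1 + Γ)/(1 − Γ) = 50·(1.47)/(0.526)

Z_L ≈ 140 Ω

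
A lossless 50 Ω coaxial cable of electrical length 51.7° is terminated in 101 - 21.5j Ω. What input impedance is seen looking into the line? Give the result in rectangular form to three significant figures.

tan(βl) = tan(51.7°) = 1.27
Z_in = Z_0·(Z_L + jZ_0·tanβl)/(Z_0 + jZ_L·tanβl)
     = 50·(101 + j41.8)/(77.2 + j128)

Z_in ≈ 29.5 − j21.7 Ω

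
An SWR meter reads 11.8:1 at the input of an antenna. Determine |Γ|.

|Γ| ≈ 0.844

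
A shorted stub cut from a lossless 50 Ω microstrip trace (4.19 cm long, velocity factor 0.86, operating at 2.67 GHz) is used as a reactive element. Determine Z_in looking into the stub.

λ = v/f = 0.86·c / 2.67 GHz = 0.0966 m
βl = 2π·l/λ = 2π × 0.434 = 156°
tan(βl) = -0.443
For a shorted stub, Z_in = jZ_0·tan(βl)

Z_in ≈ −j22.2 Ω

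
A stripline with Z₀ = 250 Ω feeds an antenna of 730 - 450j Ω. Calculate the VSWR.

VSWR ≈ 4.13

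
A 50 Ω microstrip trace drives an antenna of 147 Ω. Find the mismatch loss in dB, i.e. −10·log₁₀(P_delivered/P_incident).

mismatch loss ≈ 1.21 dB

Γ = (147 − 50)/(147 + 50) = 0.492
|Γ|² = 0.242, so P_del/P_inc = 1 − |Γ|² = 0.758
ML = −10·log₁₀(1 − |Γ|²)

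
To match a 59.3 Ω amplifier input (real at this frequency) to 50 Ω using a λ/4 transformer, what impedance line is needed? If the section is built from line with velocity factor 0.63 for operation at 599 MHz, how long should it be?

Z_qwt ≈ 54.5 Ω; length ≈ 7.89 cm

Z_qwt = √(Z_0·R_L) = √(50 × 59.3) = √2965
λ = 0.63·c/f = 0.316 m, so l = λ/4 = 0.0789 m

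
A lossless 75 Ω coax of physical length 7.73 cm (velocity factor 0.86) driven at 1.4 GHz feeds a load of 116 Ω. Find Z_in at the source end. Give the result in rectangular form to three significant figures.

Z_in ≈ 87.4 + j33.4 Ω

λ = v/f = 0.86·c / 1.4 GHz = 0.184 m
βl = 2π·l/λ = 2π × 0.419 = 151°
tan(βl) = tan(151°) = -0.554
Z_in = Z_0·(Z_L + jZ_0·tanβl)/(Z_0 + jZ_L·tanβl)
     = 75·(116 − j41.6)/(75 − j64.3)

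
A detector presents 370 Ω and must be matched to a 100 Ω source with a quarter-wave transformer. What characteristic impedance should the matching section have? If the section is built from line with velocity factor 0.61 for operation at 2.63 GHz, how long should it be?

Z_qwt = √(Z_0·R_L) = √(100 × 370) = √37000
λ = 0.61·c/f = 0.0696 m, so l = λ/4 = 0.0174 m

Z_qwt ≈ 192 Ω; length ≈ 1.74 cm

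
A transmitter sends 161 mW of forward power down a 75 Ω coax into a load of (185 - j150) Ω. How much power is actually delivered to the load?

|Γ| = |(110 − j150)/(260 − j150)| = 0.62
|Γ|² = 0.384
P_refl = |Γ|²·P_inc = 61.8 mW, P_del = (1 − |Γ|²)·P_inc = 99.2 mW

P_delivered ≈ 99.2 mW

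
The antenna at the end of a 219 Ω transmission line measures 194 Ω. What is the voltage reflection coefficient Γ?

Γ = -0.0605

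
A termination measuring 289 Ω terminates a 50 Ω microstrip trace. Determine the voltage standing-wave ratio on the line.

For a purely resistive load, VSWR = R_L/Z_0 or Z_0/R_L (whichever > 1) = 289/50

VSWR ≈ 5.78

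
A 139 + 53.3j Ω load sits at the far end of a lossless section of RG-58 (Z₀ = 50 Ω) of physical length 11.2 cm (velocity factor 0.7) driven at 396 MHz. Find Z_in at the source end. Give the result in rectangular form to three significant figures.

λ = v/f = 0.7·c / 396 MHz = 0.53 m
βl = 2π·l/λ = 2π × 0.211 = 76°
tan(βl) = tan(76°) = 4.02
Z_in = Z_0·(Z_L + jZ_0·tanβl)/(Z_0 + jZ_L·tanβl)
     = 50·(139 + j254)/(-164 + j559)

Z_in ≈ 17.6 − j17.6 Ω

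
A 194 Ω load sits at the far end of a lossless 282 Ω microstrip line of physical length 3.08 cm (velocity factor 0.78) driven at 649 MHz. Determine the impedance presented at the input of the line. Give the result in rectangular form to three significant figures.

Z_in ≈ 225 + j75.7 Ω

λ = v/f = 0.78·c / 649 MHz = 0.361 m
βl = 2π·l/λ = 2π × 0.0854 = 30.8°
tan(βl) = tan(30.8°) = 0.595
Z_in = Z_0·(Z_L + jZ_0·tanβl)/(Z_0 + jZ_L·tanβl)
     = 282·(194 + j168)/(282 + j115)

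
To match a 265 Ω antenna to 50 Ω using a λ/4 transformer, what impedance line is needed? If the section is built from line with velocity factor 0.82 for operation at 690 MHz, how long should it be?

Z_qwt = √(Z_0·R_L) = √(50 × 265) = √13250
λ = 0.82·c/f = 0.357 m, so l = λ/4 = 0.0891 m

Z_qwt ≈ 115 Ω; length ≈ 8.91 cm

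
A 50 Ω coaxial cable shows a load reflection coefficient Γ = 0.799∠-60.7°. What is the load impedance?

Z_L ≈ 21.1 − j81.4 Ω

Z_L = Z_0·(1 + Γ)/(1 − Γ) = 50·(1.39 − j0.697)/(0.609 + j0.697)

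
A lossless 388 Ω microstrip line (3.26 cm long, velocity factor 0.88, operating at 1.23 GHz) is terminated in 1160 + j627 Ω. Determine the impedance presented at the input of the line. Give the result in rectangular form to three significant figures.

Z_in ≈ 178 − j329 Ω

λ = v/f = 0.88·c / 1.23 GHz = 0.215 m
βl = 2π·l/λ = 2π × 0.152 = 54.7°
tan(βl) = tan(54.7°) = 1.41
Z_in = Z_0·(Z_L + jZ_0·tanβl)/(Z_0 + jZ_L·tanβl)
     = 388·(1160 + j1170)/(-497 + j1640)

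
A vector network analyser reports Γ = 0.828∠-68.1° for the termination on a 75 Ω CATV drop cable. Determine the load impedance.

Z_L ≈ 22.1 − j108 Ω

Z_L = Z_0·(1 + Γ)/(1 − Γ) = 75·(1.31 − j0.768)/(0.691 + j0.768)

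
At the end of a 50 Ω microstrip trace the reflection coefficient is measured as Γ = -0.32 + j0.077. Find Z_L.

Z_L = Z_0·(1 + Γ)/(1 − Γ) = 50·(0.68 + j0.077)/(1.32 − j0.077)

Z_L ≈ 25.5 + j4.4 Ω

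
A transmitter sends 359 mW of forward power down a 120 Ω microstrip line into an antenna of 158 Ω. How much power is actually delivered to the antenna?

P_delivered ≈ 352 mW

Γ = (158 − 120)/(158 + 120) = 0.137
|Γ|² = 0.0187
P_refl = |Γ|²·P_inc = 6.71 mW, P_del = (1 − |Γ|²)·P_inc = 352 mW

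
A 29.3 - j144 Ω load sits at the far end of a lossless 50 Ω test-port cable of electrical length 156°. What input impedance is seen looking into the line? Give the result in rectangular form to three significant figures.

tan(βl) = tan(156°) = -0.445
Z_in = Z_0·(Z_L + jZ_0·tanβl)/(Z_0 + jZ_L·tanβl)
     = 50·(29.3 − j166)/(-14.1 − j13)

Z_in ≈ 238 + j369 Ω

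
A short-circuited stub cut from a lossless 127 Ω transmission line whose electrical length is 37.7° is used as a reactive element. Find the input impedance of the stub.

Z_in ≈ +j98.2 Ω

tan(βl) = 0.773
For a short-circuited stub, Z_in = jZ_0·tan(βl)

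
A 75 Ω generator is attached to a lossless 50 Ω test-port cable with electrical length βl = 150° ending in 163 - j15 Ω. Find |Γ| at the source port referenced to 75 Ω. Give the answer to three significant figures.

tan(βl) = -0.577
Z_in = Z_0·(Z_L + jZ_0·tanβl)/(Z_0 + jZ_L·tanβl) = 51.4 + j64 Ω
Γ_s = (Z_in − Z_s)/(Z_in + Z_s) = (-23.6 + j64)/(126 + j64), |Γ_s| = 0.481

|Γ| ≈ 0.481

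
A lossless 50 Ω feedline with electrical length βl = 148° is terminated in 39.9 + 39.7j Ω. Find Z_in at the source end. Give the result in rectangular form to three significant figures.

tan(βl) = tan(148°) = -0.625
Z_in = Z_0·(Z_L + jZ_0·tanβl)/(Z_0 + jZ_L·tanβl)
     = 50·(39.9 + j8.46)/(74.8 − j24.9)

Z_in ≈ 22.3 + j13.1 Ω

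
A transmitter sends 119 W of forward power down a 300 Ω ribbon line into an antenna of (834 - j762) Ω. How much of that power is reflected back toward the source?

P_reflected ≈ 55.2 W

|Γ| = |(534 − j762)/(1134 − j762)| = 0.681
|Γ|² = 0.464
P_refl = |Γ|²·P_inc = 55.2 W, P_del = (1 − |Γ|²)·P_inc = 63.8 W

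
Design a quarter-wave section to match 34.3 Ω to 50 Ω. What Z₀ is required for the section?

Z_qwt ≈ 41.4 Ω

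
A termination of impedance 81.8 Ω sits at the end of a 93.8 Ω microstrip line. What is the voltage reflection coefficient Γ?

Γ = (Z_L − Z_0)/(Z_L + Z_0) = (81.8 − 93.8)/(81.8 + 93.8) = -12/175.6

Γ = -0.0683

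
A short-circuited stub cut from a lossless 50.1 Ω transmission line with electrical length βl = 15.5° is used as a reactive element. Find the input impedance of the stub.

tan(βl) = 0.277
For a short-circuited stub, Z_in = jZ_0·tan(βl)

Z_in ≈ +j13.9 Ω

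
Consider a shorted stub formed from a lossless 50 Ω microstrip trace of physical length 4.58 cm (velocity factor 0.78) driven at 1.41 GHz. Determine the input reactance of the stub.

X_in ≈ -304 Ω (capacitive)

λ = v/f = 0.78·c / 1.41 GHz = 0.166 m
βl = 2π·l/λ = 2π × 0.276 = 99.4°
tan(βl) = -6.07
For a shorted stub, Z_in = jZ_0·tan(βl)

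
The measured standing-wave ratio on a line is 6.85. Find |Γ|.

|Γ| = (S − 1)/(S + 1) = (6.85 − 1)/(6.85 + 1) = 5.85/7.85

|Γ| ≈ 0.745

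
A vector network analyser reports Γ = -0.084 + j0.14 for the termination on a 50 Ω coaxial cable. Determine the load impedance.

Z_L = Z_0·(1 + Γ)/(1 − Γ) = 50·(0.916 + j0.14)/(1.08 − j0.14)

Z_L ≈ 40.7 + j11.7 Ω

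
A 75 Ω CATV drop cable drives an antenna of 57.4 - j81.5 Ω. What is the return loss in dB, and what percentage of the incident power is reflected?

Γ = (-17.6 − j81.5)/(132.4 − j81.5), |Γ| = 0.536
RL = −20·log₁₀(0.536) = 5.41 dB
P_refl/P_inc = |Γ|² = 0.288

RL ≈ 5.41 dB; 28.8% of incident power reflected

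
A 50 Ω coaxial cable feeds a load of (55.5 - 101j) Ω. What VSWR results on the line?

Γ = (Z_L − Z_0)/(Z_L + Z_0) = (5.5 − j101)/(105.5 − j101)
|Γ| = 101/146 = 0.693
VSWR = (1 + |Γ|)/(1 − |Γ|) = 1.69/0.307

VSWR ≈ 5.51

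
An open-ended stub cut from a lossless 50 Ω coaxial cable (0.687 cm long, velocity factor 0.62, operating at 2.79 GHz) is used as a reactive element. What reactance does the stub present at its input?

λ = v/f = 0.62·c / 2.79 GHz = 0.0667 m
βl = 2π·l/λ = 2π × 0.103 = 37.1°
tan(βl) = 0.756
For an open-ended stub, Z_in = −jZ_0·cot(βl) = −jZ_0/tan(βl)

X_in ≈ -66.1 Ω (capacitive)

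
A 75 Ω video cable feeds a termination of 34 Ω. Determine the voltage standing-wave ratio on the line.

VSWR ≈ 2.21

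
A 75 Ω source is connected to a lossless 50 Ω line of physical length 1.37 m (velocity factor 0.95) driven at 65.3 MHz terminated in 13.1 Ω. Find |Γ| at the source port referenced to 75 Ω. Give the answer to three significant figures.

|Γ| ≈ 0.508

λ = v/f = 0.95·c / 65.3 MHz = 4.36 m
βl = 2π·l/λ = 2π × 0.314 = 113°
tan(βl) = -2.36
Z_in = Z_0·(Z_L + jZ_0·tanβl)/(Z_0 + jZ_L·tanβl) = 62.1 − j79.4 Ω
Γ_s = (Z_in − Z_s)/(Z_in + Z_s) = (-12.9 − j79.4)/(137 − j79.4), |Γ_s| = 0.508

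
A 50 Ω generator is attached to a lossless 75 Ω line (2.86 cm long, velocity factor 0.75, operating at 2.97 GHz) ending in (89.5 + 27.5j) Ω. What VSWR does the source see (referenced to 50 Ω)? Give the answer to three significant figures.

VSWR ≈ 1.31

λ = v/f = 0.75·c / 2.97 GHz = 0.0758 m
βl = 2π·l/λ = 2π × 0.378 = 136°
tan(βl) = -0.969
Z_in = Z_0·(Z_L + jZ_0·tanβl)/(Z_0 + jZ_L·tanβl) = 54.7 + j13.3 Ω
Γ_s = (Z_in − Z_s)/(Z_in + Z_s) = (4.68 + j13.3)/(105 + j13.3), |Γ_s| = 0.134
VSWR = (1 + |Γ_s|)/(1 − |Γ_s|)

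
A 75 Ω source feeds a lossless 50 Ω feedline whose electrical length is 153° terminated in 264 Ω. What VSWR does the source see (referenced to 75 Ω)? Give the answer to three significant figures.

VSWR ≈ 4.45

tan(βl) = -0.51
Z_in = Z_0·(Z_L + jZ_0·tanβl)/(Z_0 + jZ_L·tanβl) = 40.4 + j83.1 Ω
Γ_s = (Z_in − Z_s)/(Z_in + Z_s) = (-34.6 + j83.1)/(115 + j83.1), |Γ_s| = 0.633
VSWR = (1 + |Γ_s|)/(1 − |Γ_s|)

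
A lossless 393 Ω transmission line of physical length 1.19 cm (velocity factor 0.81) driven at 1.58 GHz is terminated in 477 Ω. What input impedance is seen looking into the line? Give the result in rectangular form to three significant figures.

λ = v/f = 0.81·c / 1.58 GHz = 0.154 m
βl = 2π·l/λ = 2π × 0.0774 = 27.9°
tan(βl) = tan(27.9°) = 0.528
Z_in = Z_0·(Z_L + jZ_0·tanβl)/(Z_0 + jZ_L·tanβl)
     = 393·(477 + j208)/(393 + j252)

Z_in ≈ 432 − j69.6 Ω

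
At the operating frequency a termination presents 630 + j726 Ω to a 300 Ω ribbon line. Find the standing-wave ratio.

Γ = (Z_L − Z_0)/(Z_L + Z_0) = (330 + j726)/(930 + j726)
|Γ| = 797/1180 = 0.676
VSWR = (1 + |Γ|)/(1 − |Γ|) = 1.68/0.324

VSWR ≈ 5.17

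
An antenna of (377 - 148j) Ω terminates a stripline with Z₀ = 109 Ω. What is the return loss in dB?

RL ≈ 4.4 dB

Γ = (268 − j148)/(486 − j148), |Γ| = 0.603
RL = −20·log₁₀|Γ| = −20·log₁₀(0.603)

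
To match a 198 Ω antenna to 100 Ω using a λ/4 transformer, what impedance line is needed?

Z_qwt = √(Z_0·R_L) = √(100 × 198) = √19800

Z_qwt ≈ 141 Ω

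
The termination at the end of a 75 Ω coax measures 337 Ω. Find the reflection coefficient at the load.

Γ = 0.636

Γ = (Z_L − Z_0)/(Z_L + Z_0) = (337 − 75)/(337 + 75) = 262/412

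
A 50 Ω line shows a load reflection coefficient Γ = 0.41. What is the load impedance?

Z_L ≈ 119 Ω

Z_L = Z_0·(1 + Γ)/(1 − Γ) = 50·(1.41)/(0.59)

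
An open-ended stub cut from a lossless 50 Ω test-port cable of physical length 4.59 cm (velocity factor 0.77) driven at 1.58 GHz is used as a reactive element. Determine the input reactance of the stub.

X_in ≈ 21.2 Ω (inductive)

λ = v/f = 0.77·c / 1.58 GHz = 0.146 m
βl = 2π·l/λ = 2π × 0.314 = 113°
tan(βl) = -2.35
For an open-ended stub, Z_in = −jZ_0·cot(βl) = −jZ_0/tan(βl)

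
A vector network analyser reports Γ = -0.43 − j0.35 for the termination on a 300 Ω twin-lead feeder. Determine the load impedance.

Z_L ≈ 95.9 − j96.9 Ω

Z_L = Z_0·(1 + Γ)/(1 − Γ) = 300·(0.57 − j0.35)/(1.43 + j0.35)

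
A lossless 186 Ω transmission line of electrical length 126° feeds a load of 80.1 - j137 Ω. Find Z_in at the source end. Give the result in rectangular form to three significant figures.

tan(βl) = tan(126°) = -1.38
Z_in = Z_0·(Z_L + jZ_0·tanβl)/(Z_0 + jZ_L·tanβl)
     = 186·(80.1 − j393)/(-2.56 − j110)

Z_in ≈ 660 + j150 Ω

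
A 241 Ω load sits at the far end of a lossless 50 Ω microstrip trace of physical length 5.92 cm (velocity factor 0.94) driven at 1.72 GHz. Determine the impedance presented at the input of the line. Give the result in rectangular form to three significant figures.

λ = v/f = 0.94·c / 1.72 GHz = 0.164 m
βl = 2π·l/λ = 2π × 0.361 = 130°
tan(βl) = tan(130°) = -1.19
Z_in = Z_0·(Z_L + jZ_0·tanβl)/(Z_0 + jZ_L·tanβl)
     = 50·(241 − j59.6)/(50 − j287)

Z_in ≈ 17.2 + j39 Ω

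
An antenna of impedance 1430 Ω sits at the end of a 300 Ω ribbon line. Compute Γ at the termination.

Γ = 0.653

Γ = (Z_L − Z_0)/(Z_L + Z_0) = (1430 − 300)/(1430 + 300) = 1130/1730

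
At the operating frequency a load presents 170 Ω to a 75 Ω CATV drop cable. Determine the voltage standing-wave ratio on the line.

VSWR ≈ 2.27

Γ = (170 − 75)/(170 + 75) = 0.388
VSWR = (1 + 0.388)/(1 − 0.388)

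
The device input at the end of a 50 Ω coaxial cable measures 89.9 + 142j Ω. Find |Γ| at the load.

|Γ| ≈ 0.74

Γ = (Z_L − Z_0)/(Z_L + Z_0) = (39.9 + j142)/(139.9 + j142)
|Γ| = 147/199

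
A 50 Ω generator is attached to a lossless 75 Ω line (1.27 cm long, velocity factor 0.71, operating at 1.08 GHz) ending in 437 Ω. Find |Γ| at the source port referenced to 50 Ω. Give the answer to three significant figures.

|Γ| ≈ 0.778

λ = v/f = 0.71·c / 1.08 GHz = 0.197 m
βl = 2π·l/λ = 2π × 0.0644 = 23.2°
tan(βl) = 0.428
Z_in = Z_0·(Z_L + jZ_0·tanβl)/(Z_0 + jZ_L·tanβl) = 71.6 − j146 Ω
Γ_s = (Z_in − Z_s)/(Z_in + Z_s) = (21.6 − j146)/(122 − j146), |Γ_s| = 0.778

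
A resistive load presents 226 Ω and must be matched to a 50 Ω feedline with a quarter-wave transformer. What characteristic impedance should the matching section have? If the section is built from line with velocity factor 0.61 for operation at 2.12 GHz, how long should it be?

Z_qwt ≈ 106 Ω; length ≈ 2.16 cm

Z_qwt = √(Z_0·R_L) = √(50 × 226) = √11300
λ = 0.61·c/f = 0.0863 m, so l = λ/4 = 0.0216 m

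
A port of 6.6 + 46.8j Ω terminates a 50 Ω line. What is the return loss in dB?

Γ = (-43.4 + j46.8)/(56.6 + j46.8), |Γ| = 0.869
RL = −20·log₁₀|Γ| = −20·log₁₀(0.869)

RL ≈ 1.22 dB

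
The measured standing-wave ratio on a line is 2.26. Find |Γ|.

|Γ| = (S − 1)/(S + 1) = (2.26 − 1)/(2.26 + 1) = 1.26/3.26

|Γ| ≈ 0.387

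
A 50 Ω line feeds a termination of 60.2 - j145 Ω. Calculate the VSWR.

Γ = (Z_L − Z_0)/(Z_L + Z_0) = (10.2 − j145)/(110.2 − j145)
|Γ| = 145/182 = 0.798
VSWR = (1 + |Γ|)/(1 − |Γ|) = 1.8/0.202

VSWR ≈ 8.91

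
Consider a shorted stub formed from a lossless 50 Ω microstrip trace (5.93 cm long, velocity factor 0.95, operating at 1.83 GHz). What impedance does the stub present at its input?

λ = v/f = 0.95·c / 1.83 GHz = 0.156 m
βl = 2π·l/λ = 2π × 0.381 = 137°
tan(βl) = -0.93
For a shorted stub, Z_in = jZ_0·tan(βl)

Z_in ≈ −j46.5 Ω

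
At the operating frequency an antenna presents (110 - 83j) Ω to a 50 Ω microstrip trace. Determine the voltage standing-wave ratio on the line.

VSWR ≈ 3.63

Γ = (Z_L − Z_0)/(Z_L + Z_0) = (60 − j83)/(160 − j83)
|Γ| = 102/180 = 0.568
VSWR = (1 + |Γ|)/(1 − |Γ|) = 1.57/0.432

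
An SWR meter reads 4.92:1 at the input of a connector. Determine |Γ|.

|Γ| ≈ 0.662

|Γ| = (S − 1)/(S + 1) = (4.92 − 1)/(4.92 + 1) = 3.92/5.92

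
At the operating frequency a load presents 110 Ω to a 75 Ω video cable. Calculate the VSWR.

Γ = (110 − 75)/(110 + 75) = 0.189
VSWR = (1 + 0.189)/(1 − 0.189)

VSWR ≈ 1.47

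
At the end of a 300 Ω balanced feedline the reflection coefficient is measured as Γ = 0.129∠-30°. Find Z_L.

Z_L ≈ 372 − j48.8 Ω

Z_L = Z_0·(1 + Γ)/(1 − Γ) = 300·(1.11 − j0.0645)/(0.888 + j0.0645)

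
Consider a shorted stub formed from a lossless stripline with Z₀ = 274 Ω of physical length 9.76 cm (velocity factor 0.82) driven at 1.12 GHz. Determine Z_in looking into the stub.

Z_in ≈ −j99.9 Ω

λ = v/f = 0.82·c / 1.12 GHz = 0.22 m
βl = 2π·l/λ = 2π × 0.444 = 160°
tan(βl) = -0.365
For a shorted stub, Z_in = jZ_0·tan(βl)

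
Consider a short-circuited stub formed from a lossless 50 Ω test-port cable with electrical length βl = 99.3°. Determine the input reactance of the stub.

X_in ≈ -305 Ω (capacitive)

tan(βl) = -6.11
For a short-circuited stub, Z_in = jZ_0·tan(βl)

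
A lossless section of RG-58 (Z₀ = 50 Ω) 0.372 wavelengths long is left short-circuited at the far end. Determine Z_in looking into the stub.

Z_in ≈ −j51.9 Ω

βl = 2π × 0.372 = 134°
tan(βl) = -1.04
For a short-circuited stub, Z_in = jZ_0·tan(βl)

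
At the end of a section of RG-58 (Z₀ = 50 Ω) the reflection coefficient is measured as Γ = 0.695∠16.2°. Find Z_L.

Z_L ≈ 174 + j131 Ω

Z_L = Z_0·(1 + Γ)/(1 − Γ) = 50·(1.67 + j0.194)/(0.333 − j0.194)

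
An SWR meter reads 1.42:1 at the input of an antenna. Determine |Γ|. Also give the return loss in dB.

|Γ| = (S − 1)/(S + 1) = (1.42 − 1)/(1.42 + 1) = 0.42/2.42
RL = −20·log₁₀|Γ| = −20·log₁₀(0.174)

|Γ| ≈ 0.174; return loss ≈ 15.2 dB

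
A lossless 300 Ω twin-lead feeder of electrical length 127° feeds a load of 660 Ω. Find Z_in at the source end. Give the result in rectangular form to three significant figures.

Z_in ≈ 191 + j161 Ω

tan(βl) = tan(127°) = -1.33
Z_in = Z_0·(Z_L + jZ_0·tanβl)/(Z_0 + jZ_L·tanβl)
     = 300·(660 − j398)/(300 − j876)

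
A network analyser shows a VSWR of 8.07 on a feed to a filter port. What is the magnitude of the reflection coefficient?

|Γ| ≈ 0.779

|Γ| = (S − 1)/(S + 1) = (8.07 − 1)/(8.07 + 1) = 7.07/9.07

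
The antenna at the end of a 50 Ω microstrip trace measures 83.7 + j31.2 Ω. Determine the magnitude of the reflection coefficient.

Γ = (Z_L − Z_0)/(Z_L + Z_0) = (33.7 + j31.2)/(133.7 + j31.2)
|Γ| = 45.9/137

|Γ| ≈ 0.335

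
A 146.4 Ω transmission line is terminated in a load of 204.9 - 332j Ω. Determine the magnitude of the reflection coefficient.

|Γ| ≈ 0.697

Γ = (Z_L − Z_0)/(Z_L + Z_0) = (58.5 − j332)/(351.3 − j332)
|Γ| = 337/483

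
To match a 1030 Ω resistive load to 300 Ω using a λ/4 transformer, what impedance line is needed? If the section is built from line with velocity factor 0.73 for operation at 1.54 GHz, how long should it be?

Z_qwt ≈ 556 Ω; length ≈ 3.56 cm

Z_qwt = √(Z_0·R_L) = √(300 × 1030) = √309000
λ = 0.73·c/f = 0.142 m, so l = λ/4 = 0.0356 m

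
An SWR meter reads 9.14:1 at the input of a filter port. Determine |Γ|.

|Γ| ≈ 0.803

|Γ| = (S − 1)/(S + 1) = (9.14 − 1)/(9.14 + 1) = 8.14/10.1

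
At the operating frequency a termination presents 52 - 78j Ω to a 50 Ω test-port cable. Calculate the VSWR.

VSWR ≈ 4.1

Γ = (Z_L − Z_0)/(Z_L + Z_0) = (2 − j78)/(102 − j78)
|Γ| = 78/128 = 0.608
VSWR = (1 + |Γ|)/(1 − |Γ|) = 1.61/0.392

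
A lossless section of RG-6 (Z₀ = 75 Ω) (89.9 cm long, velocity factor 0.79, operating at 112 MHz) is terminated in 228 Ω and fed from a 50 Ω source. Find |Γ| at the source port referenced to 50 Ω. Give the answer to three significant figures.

λ = v/f = 0.79·c / 112 MHz = 2.12 m
βl = 2π·l/λ = 2π × 0.425 = 153°
tan(βl) = -0.511
Z_in = Z_0·(Z_L + jZ_0·tanβl)/(Z_0 + jZ_L·tanβl) = 84.3 + j92.6 Ω
Γ_s = (Z_in − Z_s)/(Z_in + Z_s) = (34.3 + j92.6)/(134 + j92.6), |Γ_s| = 0.605

|Γ| ≈ 0.605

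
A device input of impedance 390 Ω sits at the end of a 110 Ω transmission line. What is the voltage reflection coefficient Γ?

Γ = 0.56

Γ = (Z_L − Z_0)/(Z_L + Z_0) = (390 − 110)/(390 + 110) = 280/500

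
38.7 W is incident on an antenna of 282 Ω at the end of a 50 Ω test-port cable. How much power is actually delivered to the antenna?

Γ = (282 − 50)/(282 + 50) = 0.699
|Γ|² = 0.488
P_refl = |Γ|²·P_inc = 18.9 W, P_del = (1 − |Γ|²)·P_inc = 19.8 W

P_delivered ≈ 19.8 W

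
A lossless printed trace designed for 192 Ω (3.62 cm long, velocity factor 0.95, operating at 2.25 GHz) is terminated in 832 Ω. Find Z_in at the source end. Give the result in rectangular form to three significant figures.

λ = v/f = 0.95·c / 2.25 GHz = 0.127 m
βl = 2π·l/λ = 2π × 0.286 = 103°
tan(βl) = tan(103°) = -4.37
Z_in = Z_0·(Z_L + jZ_0·tanβl)/(Z_0 + jZ_L·tanβl)
     = 192·(832 − j839)/(192 − j3640)

Z_in ≈ 46.5 + j41.5 Ω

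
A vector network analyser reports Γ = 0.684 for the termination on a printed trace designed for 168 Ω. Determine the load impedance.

Z_L = Z_0·(1 + Γ)/(1 − Γ) = 168·(1.68)/(0.316)

Z_L ≈ 895 Ω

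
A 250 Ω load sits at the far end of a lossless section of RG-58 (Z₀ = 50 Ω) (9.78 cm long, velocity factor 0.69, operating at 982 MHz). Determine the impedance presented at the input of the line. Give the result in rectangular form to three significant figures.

Z_in ≈ 113 + j119 Ω

λ = v/f = 0.69·c / 982 MHz = 0.211 m
βl = 2π·l/λ = 2π × 0.464 = 167°
tan(βl) = tan(167°) = -0.23
Z_in = Z_0·(Z_L + jZ_0·tanβl)/(Z_0 + jZ_L·tanβl)
     = 50·(250 − j11.5)/(50 − j57.6)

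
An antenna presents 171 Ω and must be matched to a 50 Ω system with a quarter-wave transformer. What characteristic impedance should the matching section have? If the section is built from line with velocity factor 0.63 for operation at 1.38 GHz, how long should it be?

Z_qwt ≈ 92.5 Ω; length ≈ 3.42 cm

Z_qwt = √(Z_0·R_L) = √(50 × 171) = √8550
λ = 0.63·c/f = 0.137 m, so l = λ/4 = 0.0342 m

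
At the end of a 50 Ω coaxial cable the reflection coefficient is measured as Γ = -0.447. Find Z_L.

Z_L = Z_0·(1 + Γ)/(1 − Γ) = 50·(0.553)/(1.45)

Z_L ≈ 19.1 Ω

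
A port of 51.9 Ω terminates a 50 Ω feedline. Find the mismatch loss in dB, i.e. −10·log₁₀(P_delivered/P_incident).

Γ = (51.9 − 50)/(51.9 + 50) = 0.0186
|Γ|² = 0.000348, so P_del/P_inc = 1 − |Γ|² = 1
ML = −10·log₁₀(1 − |Γ|²)

mismatch loss ≈ 0.00151 dB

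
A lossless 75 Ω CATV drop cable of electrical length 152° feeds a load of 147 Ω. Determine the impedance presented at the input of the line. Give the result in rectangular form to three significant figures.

Z_in ≈ 90.4 + j54.3 Ω

tan(βl) = tan(152°) = -0.532
Z_in = Z_0·(Z_L + jZ_0·tanβl)/(Z_0 + jZ_L·tanβl)
     = 75·(147 − j39.9)/(75 − j78.2)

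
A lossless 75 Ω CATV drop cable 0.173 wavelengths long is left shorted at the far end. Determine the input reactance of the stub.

βl = 2π × 0.173 = 62.3°
tan(βl) = 1.9
For a shorted stub, Z_in = jZ_0·tan(βl)

X_in ≈ 143 Ω (inductive)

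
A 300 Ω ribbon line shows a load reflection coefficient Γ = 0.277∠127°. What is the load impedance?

Z_L = Z_0·(1 + Γ)/(1 − Γ) = 300·(0.833 + j0.221)/(1.17 − j0.221)

Z_L ≈ 196 + j94.1 Ω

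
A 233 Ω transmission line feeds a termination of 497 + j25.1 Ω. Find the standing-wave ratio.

Γ = (Z_L − Z_0)/(Z_L + Z_0) = (264 + j25.1)/(730 + j25.1)
|Γ| = 265/730 = 0.363
VSWR = (1 + |Γ|)/(1 − |Γ|) = 1.36/0.637

VSWR ≈ 2.14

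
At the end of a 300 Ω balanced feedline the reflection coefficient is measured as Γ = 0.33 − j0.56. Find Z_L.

Z_L ≈ 227 − j441 Ω

Z_L = Z_0·(1 + Γ)/(1 − Γ) = 300·(1.33 − j0.56)/(0.67 + j0.56)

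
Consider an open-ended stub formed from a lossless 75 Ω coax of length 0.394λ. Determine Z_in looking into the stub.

Z_in ≈ +j95.4 Ω

βl = 2π × 0.394 = 142°
tan(βl) = -0.786
For an open-ended stub, Z_in = −jZ_0·cot(βl) = −jZ_0/tan(βl)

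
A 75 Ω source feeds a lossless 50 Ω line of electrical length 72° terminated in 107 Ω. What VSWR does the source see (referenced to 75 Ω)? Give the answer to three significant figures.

tan(βl) = 3.08
Z_in = Z_0·(Z_L + jZ_0·tanβl)/(Z_0 + jZ_L·tanβl) = 25.2 − j12.4 Ω
Γ_s = (Z_in − Z_s)/(Z_in + Z_s) = (-49.8 − j12.4)/(100 − j12.4), |Γ_s| = 0.508
VSWR = (1 + |Γ_s|)/(1 − |Γ_s|)

VSWR ≈ 3.06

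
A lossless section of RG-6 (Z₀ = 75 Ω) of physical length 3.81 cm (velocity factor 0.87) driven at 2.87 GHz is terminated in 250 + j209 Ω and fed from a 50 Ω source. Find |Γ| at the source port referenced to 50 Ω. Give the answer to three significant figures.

|Γ| ≈ 0.747

λ = v/f = 0.87·c / 2.87 GHz = 0.0909 m
βl = 2π·l/λ = 2π × 0.419 = 151°
tan(βl) = -0.558
Z_in = Z_0·(Z_L + jZ_0·tanβl)/(Z_0 + jZ_L·tanβl) = 32.8 + j89.3 Ω
Γ_s = (Z_in − Z_s)/(Z_in + Z_s) = (-17.2 + j89.3)/(82.8 + j89.3), |Γ_s| = 0.747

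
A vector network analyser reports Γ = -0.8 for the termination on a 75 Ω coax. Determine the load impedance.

Z_L = Z_0·(1 + Γ)/(1 − Γ) = 75·(0.2)/(1.8)

Z_L ≈ 8.33 Ω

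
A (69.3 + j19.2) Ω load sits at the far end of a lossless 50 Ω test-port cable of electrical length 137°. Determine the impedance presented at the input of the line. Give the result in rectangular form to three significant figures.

Z_in ≈ 36.9 + j14.9 Ω

tan(βl) = tan(137°) = -0.933
Z_in = Z_0·(Z_L + jZ_0·tanβl)/(Z_0 + jZ_L·tanβl)
     = 50·(69.3 − j27.4)/(67.9 − j64.6)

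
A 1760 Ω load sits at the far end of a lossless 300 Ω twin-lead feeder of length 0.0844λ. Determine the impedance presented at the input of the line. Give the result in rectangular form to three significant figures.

βl = 2π × 0.0844 = 30.4°
tan(βl) = tan(30.4°) = 0.586
Z_in = Z_0·(Z_L + jZ_0·tanβl)/(Z_0 + jZ_L·tanβl)
     = 300·(1760 + j176)/(300 + j1030)

Z_in ≈ 184 − j458 Ω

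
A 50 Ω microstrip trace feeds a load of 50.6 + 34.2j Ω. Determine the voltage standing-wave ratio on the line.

VSWR ≈ 1.95

Γ = (Z_L − Z_0)/(Z_L + Z_0) = (0.6 + j34.2)/(100.6 + j34.2)
|Γ| = 34.2/106 = 0.322
VSWR = (1 + |Γ|)/(1 − |Γ|) = 1.32/0.678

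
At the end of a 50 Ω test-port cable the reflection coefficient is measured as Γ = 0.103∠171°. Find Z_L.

Z_L ≈ 40.7 + j1.33 Ω

Z_L = Z_0·(1 + Γ)/(1 − Γ) = 50·(0.898 + j0.0161)/(1.1 − j0.0161)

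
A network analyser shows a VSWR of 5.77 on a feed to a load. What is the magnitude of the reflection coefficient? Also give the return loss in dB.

|Γ| ≈ 0.705; return loss ≈ 3.04 dB

|Γ| = (S − 1)/(S + 1) = (5.77 − 1)/(5.77 + 1) = 4.77/6.77
RL = −20·log₁₀|Γ| = −20·log₁₀(0.705)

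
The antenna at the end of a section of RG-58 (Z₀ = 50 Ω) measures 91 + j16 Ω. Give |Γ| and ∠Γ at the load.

Γ = (Z_L − Z_0)/(Z_L + Z_0) = (41 + j16)/(141 + j16)
|Γ| = 44/142 = 0.31

Γ ≈ 0.31 ∠ 14.8°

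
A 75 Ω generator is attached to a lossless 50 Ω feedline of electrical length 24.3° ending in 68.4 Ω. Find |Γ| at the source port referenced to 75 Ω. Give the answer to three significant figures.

tan(βl) = 0.452
Z_in = Z_0·(Z_L + jZ_0·tanβl)/(Z_0 + jZ_L·tanβl) = 59.6 − j14.2 Ω
Γ_s = (Z_in − Z_s)/(Z_in + Z_s) = (-15.4 − j14.2)/(135 − j14.2), |Γ_s| = 0.155

|Γ| ≈ 0.155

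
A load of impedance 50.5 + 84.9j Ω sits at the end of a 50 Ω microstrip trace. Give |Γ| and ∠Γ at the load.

Γ = (Z_L − Z_0)/(Z_L + Z_0) = (0.5 + j84.9)/(100.5 + j84.9)
|Γ| = 84.9/132 = 0.645

Γ ≈ 0.645 ∠ 49.5°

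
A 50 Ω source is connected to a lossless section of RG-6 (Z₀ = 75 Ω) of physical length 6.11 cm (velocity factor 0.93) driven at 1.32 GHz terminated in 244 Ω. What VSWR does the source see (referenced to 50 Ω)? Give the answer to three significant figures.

VSWR ≈ 2.35

λ = v/f = 0.93·c / 1.32 GHz = 0.211 m
βl = 2π·l/λ = 2π × 0.289 = 104°
tan(βl) = -3.99
Z_in = Z_0·(Z_L + jZ_0·tanβl)/(Z_0 + jZ_L·tanβl) = 24.4 + j16.9 Ω
Γ_s = (Z_in − Z_s)/(Z_in + Z_s) = (-25.6 + j16.9)/(74.4 + j16.9), |Γ_s| = 0.403
VSWR = (1 + |Γ_s|)/(1 − |Γ_s|)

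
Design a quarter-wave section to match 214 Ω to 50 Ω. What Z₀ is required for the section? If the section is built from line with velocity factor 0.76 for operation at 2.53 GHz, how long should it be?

Z_qwt ≈ 103 Ω; length ≈ 2.25 cm

Z_qwt = √(Z_0·R_L) = √(50 × 214) = √10700
λ = 0.76·c/f = 0.0901 m, so l = λ/4 = 0.0225 m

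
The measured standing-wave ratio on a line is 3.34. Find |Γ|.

|Γ| ≈ 0.539

|Γ| = (S − 1)/(S + 1) = (3.34 − 1)/(3.34 + 1) = 2.34/4.34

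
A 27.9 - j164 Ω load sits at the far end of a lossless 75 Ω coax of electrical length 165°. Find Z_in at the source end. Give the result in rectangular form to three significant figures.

Z_in ≈ 165 − j405 Ω

tan(βl) = tan(165°) = -0.268
Z_in = Z_0·(Z_L + jZ_0·tanβl)/(Z_0 + jZ_L·tanβl)
     = 75·(27.9 − j184)/(31.1 − j7.48)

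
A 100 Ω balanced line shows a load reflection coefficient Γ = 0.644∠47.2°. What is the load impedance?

Z_L = Z_0·(1 + Γ)/(1 − Γ) = 100·(1.44 + j0.473)/(0.562 − j0.473)

Z_L ≈ 108 + j175 Ω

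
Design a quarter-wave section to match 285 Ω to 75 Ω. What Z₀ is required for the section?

Z_qwt = √(Z_0·R_L) = √(75 × 285) = √21380

Z_qwt ≈ 146 Ω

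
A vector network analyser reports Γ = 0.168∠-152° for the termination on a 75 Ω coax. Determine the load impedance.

Z_L ≈ 55 − j8.93 Ω

Z_L = Z_0·(1 + Γ)/(1 − Γ) = 75·(0.852 − j0.0789)/(1.15 + j0.0789)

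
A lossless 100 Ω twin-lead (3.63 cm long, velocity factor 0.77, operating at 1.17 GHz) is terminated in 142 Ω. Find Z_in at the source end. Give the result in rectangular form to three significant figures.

Z_in ≈ 76.7 − j20.3 Ω

λ = v/f = 0.77·c / 1.17 GHz = 0.197 m
βl = 2π·l/λ = 2π × 0.184 = 66.2°
tan(βl) = tan(66.2°) = 2.27
Z_in = Z_0·(Z_L + jZ_0·tanβl)/(Z_0 + jZ_L·tanβl)
     = 100·(142 + j227)/(100 + j322)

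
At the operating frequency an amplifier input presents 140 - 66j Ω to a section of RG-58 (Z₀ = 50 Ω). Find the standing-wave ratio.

VSWR ≈ 3.49

Γ = (Z_L − Z_0)/(Z_L + Z_0) = (90 − j66)/(190 − j66)
|Γ| = 112/201 = 0.555
VSWR = (1 + |Γ|)/(1 − |Γ|) = 1.55/0.445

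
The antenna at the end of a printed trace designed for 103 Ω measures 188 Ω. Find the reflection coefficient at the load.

Γ = 0.292

Γ = (Z_L − Z_0)/(Z_L + Z_0) = (188 − 103)/(188 + 103) = 85/291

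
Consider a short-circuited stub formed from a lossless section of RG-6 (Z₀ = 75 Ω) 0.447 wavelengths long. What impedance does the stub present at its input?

Z_in ≈ −j25.9 Ω

βl = 2π × 0.447 = 161°
tan(βl) = -0.346
For a short-circuited stub, Z_in = jZ_0·tan(βl)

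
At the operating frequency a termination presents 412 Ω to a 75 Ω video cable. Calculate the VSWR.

VSWR ≈ 5.49

Γ = (412 − 75)/(412 + 75) = 0.692
VSWR = (1 + 0.692)/(1 − 0.692)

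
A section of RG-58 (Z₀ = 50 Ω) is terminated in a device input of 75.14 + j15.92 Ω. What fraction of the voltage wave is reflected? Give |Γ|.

Γ = (Z_L − Z_0)/(Z_L + Z_0) = (25.14 + j15.92)/(125.1 + j15.92)
|Γ| = 29.8/126

|Γ| ≈ 0.236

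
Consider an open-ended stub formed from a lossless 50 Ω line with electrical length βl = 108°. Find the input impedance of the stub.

Z_in ≈ +j16.2 Ω

tan(βl) = -3.08
For an open-ended stub, Z_in = −jZ_0·cot(βl) = −jZ_0/tan(βl)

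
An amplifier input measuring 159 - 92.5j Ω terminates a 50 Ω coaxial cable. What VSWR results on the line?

Γ = (Z_L − Z_0)/(Z_L + Z_0) = (109 − j92.5)/(209 − j92.5)
|Γ| = 143/229 = 0.625
VSWR = (1 + |Γ|)/(1 − |Γ|) = 1.63/0.375

VSWR ≈ 4.34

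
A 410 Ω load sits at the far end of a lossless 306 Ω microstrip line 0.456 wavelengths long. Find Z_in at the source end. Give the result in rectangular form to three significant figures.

Z_in ≈ 387 + j60.3 Ω

βl = 2π × 0.456 = 164°
tan(βl) = tan(164°) = -0.284
Z_in = Z_0·(Z_L + jZ_0·tanβl)/(Z_0 + jZ_L·tanβl)
     = 306·(410 − j86.8)/(306 − j116)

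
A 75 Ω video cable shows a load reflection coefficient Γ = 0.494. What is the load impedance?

Z_L ≈ 221 Ω

Z_L = Z_0·(1 + Γ)/(1 − Γ) = 75·(1.49)/(0.506)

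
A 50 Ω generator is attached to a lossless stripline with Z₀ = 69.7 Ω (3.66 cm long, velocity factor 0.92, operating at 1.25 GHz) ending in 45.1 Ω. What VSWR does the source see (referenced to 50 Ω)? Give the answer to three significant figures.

λ = v/f = 0.92·c / 1.25 GHz = 0.221 m
βl = 2π·l/λ = 2π × 0.166 = 59.7°
tan(βl) = 1.71
Z_in = Z_0·(Z_L + jZ_0·tanβl)/(Z_0 + jZ_L·tanβl) = 79.6 + j31.2 Ω
Γ_s = (Z_in − Z_s)/(Z_in + Z_s) = (29.6 + j31.2)/(130 + j31.2), |Γ_s| = 0.322
VSWR = (1 + |Γ_s|)/(1 − |Γ_s|)

VSWR ≈ 1.95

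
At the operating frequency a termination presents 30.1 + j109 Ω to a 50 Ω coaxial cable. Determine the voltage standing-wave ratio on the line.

Γ = (Z_L − Z_0)/(Z_L + Z_0) = (-19.9 + j109)/(80.1 + j109)
|Γ| = 111/135 = 0.819
VSWR = (1 + |Γ|)/(1 − |Γ|) = 1.82/0.181

VSWR ≈ 10.1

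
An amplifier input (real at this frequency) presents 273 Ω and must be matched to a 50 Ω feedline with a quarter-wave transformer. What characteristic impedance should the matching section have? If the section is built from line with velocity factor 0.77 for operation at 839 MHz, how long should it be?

Z_qwt ≈ 117 Ω; length ≈ 6.88 cm

Z_qwt = √(Z_0·R_L) = √(50 × 273) = √13650
λ = 0.77·c/f = 0.275 m, so l = λ/4 = 0.0688 m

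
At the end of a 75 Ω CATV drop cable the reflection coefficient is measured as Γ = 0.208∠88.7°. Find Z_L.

Z_L ≈ 69.4 + j30.2 Ω

Z_L = Z_0·(1 + Γ)/(1 − Γ) = 75·(1 + j0.208)/(0.995 − j0.208)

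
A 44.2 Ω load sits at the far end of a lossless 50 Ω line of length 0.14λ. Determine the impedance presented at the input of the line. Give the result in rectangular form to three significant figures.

βl = 2π × 0.14 = 50.4°
tan(βl) = tan(50.4°) = 1.21
Z_in = Z_0·(Z_L + jZ_0·tanβl)/(Z_0 + jZ_L·tanβl)
     = 50·(44.2 + j60.4)/(50 + j53.4)

Z_in ≈ 50.8 + j6.17 Ω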